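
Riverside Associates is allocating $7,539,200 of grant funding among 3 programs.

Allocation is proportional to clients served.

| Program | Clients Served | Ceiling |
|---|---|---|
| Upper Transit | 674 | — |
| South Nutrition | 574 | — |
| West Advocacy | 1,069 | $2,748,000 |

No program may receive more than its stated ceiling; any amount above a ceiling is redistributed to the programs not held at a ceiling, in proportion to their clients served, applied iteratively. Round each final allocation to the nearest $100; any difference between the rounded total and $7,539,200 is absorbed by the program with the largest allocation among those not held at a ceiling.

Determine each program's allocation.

Upper Transit: $2,587,600 | South Nutrition: $2,203,600 | West Advocacy: $2,748,000

Clients served total: 2,317.
Unconstrained shares: Upper Transit 2,193,103.50; South Nutrition 1,867,717.22; West Advocacy 3,478,379.28.
Held at cap: West Advocacy ($2,748,000); residual $4,791,200 reallocated over remaining clients served 1,248.
Shares after redistribution: Upper Transit 2,587,555.13 → $2,587,600; South Nutrition 2,203,644.87 → $2,203,600.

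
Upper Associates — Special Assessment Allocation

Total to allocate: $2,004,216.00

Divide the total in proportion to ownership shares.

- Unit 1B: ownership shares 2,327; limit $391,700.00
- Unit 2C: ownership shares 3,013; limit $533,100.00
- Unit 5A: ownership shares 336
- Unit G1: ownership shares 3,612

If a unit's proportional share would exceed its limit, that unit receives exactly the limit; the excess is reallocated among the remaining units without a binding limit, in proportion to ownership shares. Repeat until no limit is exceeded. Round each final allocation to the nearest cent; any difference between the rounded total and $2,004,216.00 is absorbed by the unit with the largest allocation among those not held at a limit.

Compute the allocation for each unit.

Combined ownership shares = 9,288.
Pro-rata shares before constraints: Unit 1B 502,132.9276; Unit 2C 650,161.8010; Unit 5A 72,503.9380; Unit G1 779,417.3333.
Held at cap: Unit 1B ($391,700.00), Unit 2C ($533,100.00); remaining pool $1,079,416.00 reallocated over remaining ownership shares 3,948.
Shares after redistribution: Unit 5A 91,865.1915 → $91,865.19; Unit G1 987,550.8085 → $987,550.81.

Unit 1B: $391,700.00; Unit 2C: $533,100.00; Unit 5A: $91,865.19; Unit G1: $987,550.81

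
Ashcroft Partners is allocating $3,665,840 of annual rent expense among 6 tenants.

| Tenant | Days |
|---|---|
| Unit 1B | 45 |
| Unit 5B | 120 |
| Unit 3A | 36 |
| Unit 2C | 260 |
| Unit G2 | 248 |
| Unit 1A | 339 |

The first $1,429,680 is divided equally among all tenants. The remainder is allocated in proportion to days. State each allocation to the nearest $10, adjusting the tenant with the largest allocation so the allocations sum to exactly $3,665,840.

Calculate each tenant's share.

Unit 1B: $334,300 | Unit 5B: $494,330 | Unit 3A: $315,090 | Unit 2C: $793,050 | Unit G2: $767,450 | Unit 1A: $961,620

First tranche $1,429,680 split equally: $238,280 each.
Remainder $2,236,160 by days (total 1,048): Unit 1B 96,018.32 → $96,020; Unit 5B 256,048.85 → $256,050; Unit 3A 76,814.66 → $76,810; Unit 2C 554,772.52 → $554,770; Unit G2 529,167.63 → $529,170; Unit 1A 723,338.02 → $723,340.
Totals: Unit 1B $238,280 + $96,020 = $334,300; Unit 5B $238,280 + $256,050 = $494,330; Unit 3A $238,280 + $76,810 = $315,090; Unit 2C $238,280 + $554,770 = $793,050; Unit G2 $238,280 + $529,170 = $767,450; Unit 1A $238,280 + $723,340 = $961,620.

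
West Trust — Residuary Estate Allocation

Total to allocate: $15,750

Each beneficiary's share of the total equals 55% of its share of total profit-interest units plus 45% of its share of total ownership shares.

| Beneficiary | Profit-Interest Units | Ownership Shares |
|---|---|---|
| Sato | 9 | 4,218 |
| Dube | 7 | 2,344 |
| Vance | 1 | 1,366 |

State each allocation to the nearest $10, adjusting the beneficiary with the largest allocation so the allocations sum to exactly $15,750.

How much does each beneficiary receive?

Sato: $8,360 · Dube: $5,660 · Vance: $1,730

Totals — profit-interest units 17, ownership shares 7,928.
Blended shares (55% profit-interest units + 45% ownership shares): Sato 0.5306; Dube 0.3595; Vance 0.1099.
Raw shares: Sato 8,356.85; Dube 5,662.41; Vance 1,730.74.
Rounded to nearest $10: Sato $8,360; Dube $5,660; Vance $1,730. Sum = $15,750.
Rounded total matches; no reconciliation needed.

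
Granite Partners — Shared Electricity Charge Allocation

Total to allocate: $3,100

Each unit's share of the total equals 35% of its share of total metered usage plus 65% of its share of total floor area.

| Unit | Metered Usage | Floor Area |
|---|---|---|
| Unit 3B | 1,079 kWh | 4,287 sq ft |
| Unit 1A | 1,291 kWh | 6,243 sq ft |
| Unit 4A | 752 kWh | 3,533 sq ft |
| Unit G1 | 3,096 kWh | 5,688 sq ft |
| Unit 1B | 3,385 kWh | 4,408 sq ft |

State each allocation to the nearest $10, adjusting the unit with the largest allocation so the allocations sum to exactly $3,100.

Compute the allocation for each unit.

Unit 3B: $480 | Unit 1A: $670 | Unit 4A: $380 | Unit G1: $820 | Unit 1B: $750

Metered usage total 9,603; floor area total 24,159.
Blended shares (35% metered usage + 65% floor area): Unit 3B 0.1547; Unit 1A 0.2150; Unit 4A 0.1225; Unit G1 0.2659; Unit 1B 0.2420.
Raw shares: Unit 3B 479.47; Unit 1A 666.57; Unit 4A 379.64; Unit G1 824.22; Unit 1B 750.11.
At nearest $10: Unit 3B $480; Unit 1A $670; Unit 4A $380; Unit G1 $820; Unit 1B $750. Sum = $3,100.
Rounded total matches; no reconciliation needed.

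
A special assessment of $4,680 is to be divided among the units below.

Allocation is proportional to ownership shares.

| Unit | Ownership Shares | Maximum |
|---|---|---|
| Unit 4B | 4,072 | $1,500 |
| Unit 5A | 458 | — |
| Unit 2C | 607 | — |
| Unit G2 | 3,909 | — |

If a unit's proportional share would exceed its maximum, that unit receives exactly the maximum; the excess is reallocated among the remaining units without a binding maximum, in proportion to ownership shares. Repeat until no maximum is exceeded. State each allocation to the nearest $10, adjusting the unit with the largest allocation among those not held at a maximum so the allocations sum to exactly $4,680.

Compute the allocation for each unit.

Unit 4B: $1,500 · Unit 5A: $290 · Unit 2C: $390 · Unit G2: $2,500

Ownership shares total: 9,046.
Proportional shares (ignoring caps): Unit 4B 2,106.67; Unit 5A 236.95; Unit 2C 314.03; Unit G2 2,022.34.
Held at cap: Unit 4B ($1,500); residual $3,180 reallocated over remaining ownership shares 4,974.
Remaining shares: Unit 5A 292.81 → $290; Unit 2C 388.07 → $390; Unit G2 2,499.12 → $2,500.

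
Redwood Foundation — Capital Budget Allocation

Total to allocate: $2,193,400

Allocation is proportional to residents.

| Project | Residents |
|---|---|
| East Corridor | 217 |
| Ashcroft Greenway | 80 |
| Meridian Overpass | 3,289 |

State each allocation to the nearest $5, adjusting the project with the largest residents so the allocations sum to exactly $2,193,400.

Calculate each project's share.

East Corridor: $132,730; Ashcroft Greenway: $48,935; Meridian Overpass: $2,011,735

Combined residents = 3,586.
Raw shares: East Corridor 217/3,586 × $2,193,400 = 132,729.45; Ashcroft Greenway 80/3,586 × $2,193,400 = 48,932.52; Meridian Overpass 3,289/3,586 × $2,193,400 = 2,011,738.04.
After rounding ($5): East Corridor $132,730; Ashcroft Greenway $48,935; Meridian Overpass $2,011,740. Sum = $2,193,405.
Difference $2,193,400 − $2,193,405 = −$5 applied to largest residents (Meridian Overpass): Meridian Overpass becomes $2,011,735.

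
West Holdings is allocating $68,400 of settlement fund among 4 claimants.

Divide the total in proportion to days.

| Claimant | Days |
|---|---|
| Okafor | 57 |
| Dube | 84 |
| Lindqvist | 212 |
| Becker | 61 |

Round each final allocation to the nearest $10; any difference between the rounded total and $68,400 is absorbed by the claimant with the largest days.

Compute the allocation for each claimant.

Total days = 414.
Pro-rata amounts: Okafor 57/414 × $68,400 = 9,417.39; Dube 84/414 × $68,400 = 13,878.26; Lindqvist 212/414 × $68,400 = 35,026.09; Becker 61/414 × $68,400 = 10,078.26.
After rounding ($10): Okafor $9,420; Dube $13,880; Lindqvist $35,030; Becker $10,080. Sum = $68,410.
Difference $68,400 − $68,410 = −$10 applied to largest days (Lindqvist): Lindqvist becomes $35,020.

Okafor: $9,420 · Dube: $13,880 · Lindqvist: $35,020 · Becker: $10,080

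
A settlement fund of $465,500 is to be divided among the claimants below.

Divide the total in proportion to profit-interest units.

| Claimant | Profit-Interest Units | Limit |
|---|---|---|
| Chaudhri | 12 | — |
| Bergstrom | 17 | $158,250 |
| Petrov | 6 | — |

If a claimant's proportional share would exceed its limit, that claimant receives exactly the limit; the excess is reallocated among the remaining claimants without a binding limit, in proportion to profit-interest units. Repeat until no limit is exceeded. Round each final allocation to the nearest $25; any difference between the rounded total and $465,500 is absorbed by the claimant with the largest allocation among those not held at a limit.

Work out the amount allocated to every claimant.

Chaudhri: $204,825; Bergstrom: $158,250; Petrov: $102,425

Sum of profit-interest units: 35.
Unconstrained shares: Chaudhri 159,600.00; Bergstrom 226,100.00; Petrov 79,800.00.
Held at cap: Bergstrom ($158,250); residual $307,250 reallocated over remaining profit-interest units 18.
Remaining shares: Chaudhri 204,833.33 → $204,825; Petrov 102,416.67 → $102,425.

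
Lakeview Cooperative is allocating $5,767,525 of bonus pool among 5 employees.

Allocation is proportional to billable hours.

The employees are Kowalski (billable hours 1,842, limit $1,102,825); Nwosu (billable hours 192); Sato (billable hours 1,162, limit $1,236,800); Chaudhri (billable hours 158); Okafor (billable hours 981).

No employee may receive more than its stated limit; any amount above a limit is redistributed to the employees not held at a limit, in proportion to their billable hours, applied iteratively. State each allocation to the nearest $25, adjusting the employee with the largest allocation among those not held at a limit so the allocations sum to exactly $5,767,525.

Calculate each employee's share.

Billable hours total: 4,335.
Unconstrained shares: Kowalski 2,450,699.20; Nwosu 255,447.47; Sato 1,545,989.40; Chaudhri 210,211.98; Okafor 1,305,176.94.
Capped: Kowalski ($1,102,825), Sato ($1,236,800); remaining pool $3,427,900 reallocated over remaining billable hours 1,331.
Redistributed shares: Nwosu 494,482.95 → $494,475; Chaudhri 406,918.26 → $406,925; Okafor 2,526,498.80 → $2,526,500.

Kowalski: $1,102,825 · Nwosu: $494,475 · Sato: $1,236,800 · Chaudhri: $406,925 · Okafor: $2,526,500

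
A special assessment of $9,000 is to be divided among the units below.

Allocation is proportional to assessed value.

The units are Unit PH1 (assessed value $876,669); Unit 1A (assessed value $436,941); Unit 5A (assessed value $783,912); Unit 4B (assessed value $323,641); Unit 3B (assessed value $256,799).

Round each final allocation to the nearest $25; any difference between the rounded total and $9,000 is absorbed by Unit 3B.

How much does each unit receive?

Unit PH1: $2,950 · Unit 1A: $1,475 · Unit 5A: $2,625 · Unit 4B: $1,100 · Unit 3B: $850

Total assessed value = 2,677,962.
Unrounded shares: Unit PH1 876,669/2,677,962 × $9,000 = 2,946.28; Unit 1A 436,941/2,677,962 × $9,000 = 1,468.46; Unit 5A 783,912/2,677,962 × $9,000 = 2,634.54; Unit 4B 323,641/2,677,962 × $9,000 = 1,087.68; Unit 3B 256,799/2,677,962 × $9,000 = 863.04.
Rounded to nearest $25: Unit PH1 $2,950; Unit 1A $1,475; Unit 5A $2,625; Unit 4B $1,100; Unit 3B $875. Sum = $9,025.
Difference $9,000 − $9,025 = −$25 applied to Unit 3B: Unit 3B becomes $850.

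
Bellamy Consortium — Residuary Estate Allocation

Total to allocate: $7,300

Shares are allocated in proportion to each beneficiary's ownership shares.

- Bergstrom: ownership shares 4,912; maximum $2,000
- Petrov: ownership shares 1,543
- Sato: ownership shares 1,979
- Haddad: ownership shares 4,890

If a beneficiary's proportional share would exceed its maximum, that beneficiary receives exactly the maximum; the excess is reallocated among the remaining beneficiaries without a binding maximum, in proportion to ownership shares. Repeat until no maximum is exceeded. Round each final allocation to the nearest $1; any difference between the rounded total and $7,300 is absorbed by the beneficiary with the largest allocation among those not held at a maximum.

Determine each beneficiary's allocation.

Bergstrom: $2,000 | Petrov: $972 | Sato: $1,247 | Haddad: $3,081

Total ownership shares = 13,324.
Proportional shares (ignoring caps): Bergstrom 2,691.20; Petrov 845.38; Sato 1,084.26; Haddad 2,679.15.
Capped: Bergstrom ($2,000); balance $5,300 reallocated over remaining ownership shares 8,412.
Remaining shares: Petrov 972.17 → $972; Sato 1,246.87 → $1,247; Haddad 3,080.96 → $3,081.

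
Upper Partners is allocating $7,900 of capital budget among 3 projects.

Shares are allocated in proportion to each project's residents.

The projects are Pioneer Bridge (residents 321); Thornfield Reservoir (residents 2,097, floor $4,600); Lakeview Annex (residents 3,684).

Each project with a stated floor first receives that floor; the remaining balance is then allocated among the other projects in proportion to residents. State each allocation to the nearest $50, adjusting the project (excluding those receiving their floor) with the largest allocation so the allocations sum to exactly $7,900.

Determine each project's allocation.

Guaranteed amounts: Thornfield Reservoir $4,600. Remaining pool $3,300.
Remaining pool split over remaining residents 4,005: Pioneer Bridge 264.49 → $250; Lakeview Annex 3,035.51 → $3,050.

Pioneer Bridge: $250 | Thornfield Reservoir: $4,600 | Lakeview Annex: $3,050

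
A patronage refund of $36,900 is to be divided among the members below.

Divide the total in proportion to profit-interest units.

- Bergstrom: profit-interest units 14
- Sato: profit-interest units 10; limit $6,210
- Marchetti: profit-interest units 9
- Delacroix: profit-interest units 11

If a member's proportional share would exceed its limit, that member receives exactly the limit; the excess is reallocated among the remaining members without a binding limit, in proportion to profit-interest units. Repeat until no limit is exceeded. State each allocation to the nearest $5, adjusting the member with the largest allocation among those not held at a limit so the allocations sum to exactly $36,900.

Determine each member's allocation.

Combined profit-interest units = 44.
Unconstrained shares: Bergstrom 11,740.91; Sato 8,386.36; Marchetti 7,547.73; Delacroix 9,225.00.
Capped: Sato ($6,210); remaining pool $30,690 reallocated over remaining profit-interest units 34.
Remaining shares: Bergstrom 12,637.06 → $12,635; Marchetti 8,123.82 → $8,125; Delacroix 9,929.12 → $9,930.

Bergstrom: $12,635 | Sato: $6,210 | Marchetti: $8,125 | Delacroix: $9,930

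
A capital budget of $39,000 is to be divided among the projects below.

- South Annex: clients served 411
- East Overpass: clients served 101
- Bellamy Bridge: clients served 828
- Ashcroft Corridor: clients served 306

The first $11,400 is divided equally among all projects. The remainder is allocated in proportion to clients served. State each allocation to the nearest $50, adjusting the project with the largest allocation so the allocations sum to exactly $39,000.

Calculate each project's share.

South Annex: $9,750 | East Overpass: $4,550 | Bellamy Bridge: $16,700 | Ashcroft Corridor: $8,000

Equal tier: $11,400 ÷ 4 = $2,850 apiece.
Remainder $27,600 by clients served (total 1,646): South Annex 6,891.62 → $6,900; East Overpass 1,693.56 → $1,700; Bellamy Bridge 13,883.84 → $13,900; Ashcroft Corridor 5,130.98 → $5,150.
Rounding difference −$50 on remainder applied to Bellamy Bridge.
Totals: South Annex $2,850 + $6,900 = $9,750; East Overpass $2,850 + $1,700 = $4,550; Bellamy Bridge $2,850 + $13,850 = $16,700; Ashcroft Corridor $2,850 + $5,150 = $8,000.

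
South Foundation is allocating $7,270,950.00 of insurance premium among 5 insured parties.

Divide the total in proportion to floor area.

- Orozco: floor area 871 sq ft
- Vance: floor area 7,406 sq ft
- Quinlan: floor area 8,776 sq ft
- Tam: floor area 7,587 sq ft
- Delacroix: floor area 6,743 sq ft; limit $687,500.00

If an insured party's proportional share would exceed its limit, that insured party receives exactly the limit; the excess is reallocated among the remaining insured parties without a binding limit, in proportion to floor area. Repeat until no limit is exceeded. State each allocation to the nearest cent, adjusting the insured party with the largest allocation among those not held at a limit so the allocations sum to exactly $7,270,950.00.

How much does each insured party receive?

Orozco: $232,718.55 · Vance: $1,978,775.60 · Quinlan: $2,344,819.68 · Tam: $2,027,136.17 · Delacroix: $687,500.00

Floor area total: 31,383.
Proportional shares (ignoring caps): Orozco 201,797.0701; Vance 1,715,854.3065; Quinlan 2,033,261.8679; Tam 1,757,789.1741; Delacroix 1,562,247.5815.
Held at cap: Delacroix ($687,500.00); residual $6,583,450.00 reallocated over remaining floor area 24,640.
Redistributed shares: Orozco 232,718.54505 → $232,718.55; Vance 1,978,775.5966 → $1,978,775.60; Quinlan 2,344,819.6916 → $2,344,819.69; Tam 2,027,136.1668 → $2,027,136.17.
Rounding difference −$0.01 applied to Quinlan → $2,344,819.68.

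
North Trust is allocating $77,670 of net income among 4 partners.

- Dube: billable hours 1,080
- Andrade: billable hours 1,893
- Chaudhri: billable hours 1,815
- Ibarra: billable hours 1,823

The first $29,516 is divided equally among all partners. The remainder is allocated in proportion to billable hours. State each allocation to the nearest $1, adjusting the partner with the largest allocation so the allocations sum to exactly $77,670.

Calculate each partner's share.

First tranche $29,516 split equally: $7,379 each.
Remainder $48,154 by billable hours (total 6,611): Dube 7,866.63 → $7,867; Andrade 13,788.46 → $13,788; Chaudhri 13,220.32 → $13,220; Ibarra 13,278.59 → $13,279.
Totals: Dube $7,379 + $7,867 = $15,246; Andrade $7,379 + $13,788 = $21,167; Chaudhri $7,379 + $13,220 = $20,599; Ibarra $7,379 + $13,279 = $20,658.

Dube: $15,246 | Andrade: $21,167 | Chaudhri: $20,599 | Ibarra: $20,658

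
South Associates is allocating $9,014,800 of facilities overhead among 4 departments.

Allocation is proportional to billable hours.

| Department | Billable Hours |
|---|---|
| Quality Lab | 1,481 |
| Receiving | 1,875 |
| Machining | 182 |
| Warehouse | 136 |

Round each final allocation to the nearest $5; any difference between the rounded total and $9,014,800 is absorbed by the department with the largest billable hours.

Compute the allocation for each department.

Quality Lab: $3,633,890; Receiving: $4,600,640; Machining: $446,570; Warehouse: $333,700

Total billable hours = 1,481 + 1,875 + 182 + 136 = 3,674.
Pro-rata amounts: Quality Lab 3,633,891.89; Receiving 4,600,639.63; Machining 446,568.75; Warehouse 333,699.73.
At nearest $5: Quality Lab $3,633,890; Receiving $4,600,640; Machining $446,570; Warehouse $333,700. Sum = $9,014,800.
Rounded total matches; no reconciliation needed.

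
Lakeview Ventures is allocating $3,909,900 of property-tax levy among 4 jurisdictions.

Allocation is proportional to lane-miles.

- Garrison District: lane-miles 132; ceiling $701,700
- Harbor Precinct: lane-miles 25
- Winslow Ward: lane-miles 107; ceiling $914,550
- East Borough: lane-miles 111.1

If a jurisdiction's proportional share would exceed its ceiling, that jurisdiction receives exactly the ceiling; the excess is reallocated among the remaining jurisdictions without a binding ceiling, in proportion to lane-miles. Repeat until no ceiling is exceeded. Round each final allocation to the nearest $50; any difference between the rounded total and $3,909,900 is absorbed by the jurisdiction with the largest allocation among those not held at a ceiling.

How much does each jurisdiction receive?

Total lane-miles = 375.1.
Proportional shares (ignoring caps): Garrison District 1,375,917.89; Harbor Precinct 260,590.51; Winslow Ward 1,115,327.38; East Borough 1,158,064.22.
Capped: Garrison District ($701,700), Winslow Ward ($914,550); remaining pool $2,293,650 reallocated over remaining lane-miles 136.1.
Shares after redistribution: Harbor Precinct 421,317.05 → $421,300; East Borough 1,872,332.95 → $1,872,350.

Garrison District: $701,700; Harbor Precinct: $421,300; Winslow Ward: $914,550; East Borough: $1,872,350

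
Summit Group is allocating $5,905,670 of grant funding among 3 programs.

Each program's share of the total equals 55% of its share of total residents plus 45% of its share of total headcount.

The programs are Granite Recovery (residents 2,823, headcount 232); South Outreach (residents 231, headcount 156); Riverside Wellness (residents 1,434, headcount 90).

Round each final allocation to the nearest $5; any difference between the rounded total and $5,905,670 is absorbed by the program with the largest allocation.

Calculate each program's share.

Totals — residents 4,488, headcount 478.
Composite weights (55% residents + 45% headcount): Granite Recovery 0.5644; South Outreach 0.1752; Riverside Wellness 0.2605.
Raw shares: Granite Recovery 3,332,958.91; South Outreach 1,034,500.63; Riverside Wellness 1,538,210.46.
Rounded to nearest $5: Granite Recovery $3,332,960; South Outreach $1,034,500; Riverside Wellness $1,538,210. Sum = $5,905,670.
No rounding difference to absorb.

Granite Recovery: $3,332,960 · South Outreach: $1,034,500 · Riverside Wellness: $1,538,210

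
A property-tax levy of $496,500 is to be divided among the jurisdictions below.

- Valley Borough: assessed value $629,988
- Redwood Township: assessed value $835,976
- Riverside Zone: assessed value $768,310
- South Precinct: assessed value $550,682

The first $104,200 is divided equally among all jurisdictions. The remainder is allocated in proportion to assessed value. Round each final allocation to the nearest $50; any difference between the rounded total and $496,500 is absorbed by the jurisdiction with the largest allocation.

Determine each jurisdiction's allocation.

Equal tier: $104,200 ÷ 4 = $26,050 apiece.
Remainder $392,300 by assessed value (total 2,784,956): Valley Borough 88,742.62 → $88,750; Redwood Township 117,758.91 → $117,750; Riverside Zone 108,227.21 → $108,250; South Precinct 77,571.26 → $77,550.
Totals: Valley Borough $26,050 + $88,750 = $114,800; Redwood Township $26,050 + $117,750 = $143,800; Riverside Zone $26,050 + $108,250 = $134,300; South Precinct $26,050 + $77,550 = $103,600.

Valley Borough: $114,800 · Redwood Township: $143,800 · Riverside Zone: $134,300 · South Precinct: $103,600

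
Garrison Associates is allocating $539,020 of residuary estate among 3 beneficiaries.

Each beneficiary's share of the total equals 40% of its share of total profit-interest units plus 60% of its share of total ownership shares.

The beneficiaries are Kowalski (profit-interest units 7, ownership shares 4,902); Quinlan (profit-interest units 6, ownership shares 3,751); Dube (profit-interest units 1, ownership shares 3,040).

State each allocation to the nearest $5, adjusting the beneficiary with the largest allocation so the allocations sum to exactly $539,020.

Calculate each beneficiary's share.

Profit-interest units total 14; ownership shares total 11,693.
Blended shares (40% profit-interest units + 60% ownership shares): Kowalski 0.4515; Quinlan 0.3639; Dube 0.1846.
Raw shares: Kowalski 243,386.45; Quinlan 196,150.83; Dube 99,482.71.
Rounded to nearest $5: Kowalski $243,385; Quinlan $196,150; Dube $99,485. Sum = $539,020.
No rounding difference to absorb.

Kowalski: $243,385 | Quinlan: $196,150 | Dube: $99,485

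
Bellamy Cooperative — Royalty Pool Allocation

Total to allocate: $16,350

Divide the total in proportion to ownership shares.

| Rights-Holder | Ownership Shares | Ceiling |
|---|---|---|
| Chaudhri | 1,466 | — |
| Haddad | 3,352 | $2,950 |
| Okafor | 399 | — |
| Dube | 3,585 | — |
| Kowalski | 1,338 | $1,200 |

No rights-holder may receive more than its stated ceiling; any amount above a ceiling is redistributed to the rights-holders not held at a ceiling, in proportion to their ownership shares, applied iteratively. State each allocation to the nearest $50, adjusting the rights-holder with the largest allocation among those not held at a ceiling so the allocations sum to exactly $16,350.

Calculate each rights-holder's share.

Chaudhri: $3,300 · Haddad: $2,950 · Okafor: $900 · Dube: $8,000 · Kowalski: $1,200

Ownership shares total: 10,140.
Proportional shares (ignoring caps): Chaudhri 2,363.82; Haddad 5,404.85; Okafor 643.36; Dube 5,780.55; Kowalski 2,157.43.
Capped: Haddad ($2,950), Kowalski ($1,200); residual $12,200 reallocated over remaining ownership shares 5,450.
Redistributed shares: Chaudhri 3,281.69 → $3,300; Okafor 893.17 → $900; Dube 8,025.14 → $8,050.
Rounding difference −$50 applied to Dube → $8,000.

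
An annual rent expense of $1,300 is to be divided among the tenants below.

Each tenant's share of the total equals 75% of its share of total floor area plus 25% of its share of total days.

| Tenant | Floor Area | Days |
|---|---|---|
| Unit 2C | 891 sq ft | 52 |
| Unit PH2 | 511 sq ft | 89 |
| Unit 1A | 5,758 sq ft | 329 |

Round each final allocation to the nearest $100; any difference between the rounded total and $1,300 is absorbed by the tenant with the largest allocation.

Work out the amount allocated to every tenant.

Floor area total 7,160; days total 470.
Composite weights (75% floor area + 25% days): Unit 2C 0.1210; Unit PH2 0.1009; Unit 1A 0.7781.
Proportional shares: Unit 2C 157.29; Unit PH2 131.13; Unit 1A 1,011.59.
Rounded to nearest $100: Unit 2C $200; Unit PH2 $100; Unit 1A $1,000. Sum = $1,300.
Rounded total matches; no reconciliation needed.

Unit 2C: $200 · Unit PH2: $100 · Unit 1A: $1,000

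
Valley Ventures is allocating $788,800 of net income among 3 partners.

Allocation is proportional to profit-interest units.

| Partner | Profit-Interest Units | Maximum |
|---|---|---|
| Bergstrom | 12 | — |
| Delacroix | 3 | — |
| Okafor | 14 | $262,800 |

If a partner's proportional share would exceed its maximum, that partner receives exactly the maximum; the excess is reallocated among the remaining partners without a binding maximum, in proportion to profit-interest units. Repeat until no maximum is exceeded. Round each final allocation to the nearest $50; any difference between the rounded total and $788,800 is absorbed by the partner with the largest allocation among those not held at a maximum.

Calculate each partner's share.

Bergstrom: $420,800 · Delacroix: $105,200 · Okafor: $262,800

Combined profit-interest units = 29.
Pro-rata shares before constraints: Bergstrom 326,400.00; Delacroix 81,600.00; Okafor 380,800.00.
Cap binds for Okafor ($262,800); balance $526,000 reallocated over remaining profit-interest units 15.
Remaining shares: Bergstrom 420,800.00 → $420,800; Delacroix 105,200.00 → $105,200.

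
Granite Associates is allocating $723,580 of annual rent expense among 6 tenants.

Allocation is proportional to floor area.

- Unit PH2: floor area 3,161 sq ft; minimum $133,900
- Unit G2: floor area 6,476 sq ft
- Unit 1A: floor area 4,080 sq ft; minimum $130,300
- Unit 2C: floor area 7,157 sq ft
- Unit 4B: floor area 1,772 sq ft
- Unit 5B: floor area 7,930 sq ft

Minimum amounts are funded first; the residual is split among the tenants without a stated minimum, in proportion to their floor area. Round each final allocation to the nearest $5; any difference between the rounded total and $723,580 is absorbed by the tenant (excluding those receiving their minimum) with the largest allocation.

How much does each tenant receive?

Unit PH2: $133,900; Unit G2: $127,490; Unit 1A: $130,300; Unit 2C: $140,895; Unit 4B: $34,885; Unit 5B: $156,110

Minimums first: Unit PH2 $133,900; Unit 1A $130,300. Residual $459,380.
Residual split over remaining floor area 23,335: Unit G2 127,488.53 → $127,490; Unit 2C 140,894.91 → $140,895; Unit 4B 34,884.14 → $34,885; Unit 5B 156,112.42 → $156,110.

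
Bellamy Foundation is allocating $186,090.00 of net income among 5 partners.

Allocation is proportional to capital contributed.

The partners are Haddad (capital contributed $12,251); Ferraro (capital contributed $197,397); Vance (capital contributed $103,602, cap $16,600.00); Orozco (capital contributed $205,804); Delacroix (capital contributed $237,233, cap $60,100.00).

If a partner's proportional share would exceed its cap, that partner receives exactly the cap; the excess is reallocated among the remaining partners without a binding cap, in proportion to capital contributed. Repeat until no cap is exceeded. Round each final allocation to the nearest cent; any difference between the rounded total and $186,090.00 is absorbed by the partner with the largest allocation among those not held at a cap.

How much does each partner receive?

Combined capital contributed = 756,287.
Proportional shares (ignoring caps): Haddad 3,014.4490; Ferraro 48,570.9892; Vance 25,492.0370; Orozco 50,639.5936; Delacroix 58,372.9311.
Held at cap: Vance ($16,600.00); remaining pool $169,490.00 reallocated over remaining capital contributed 652,685.
Held at cap: Delacroix ($60,100.00); remaining pool $109,390.00 reallocated over remaining capital contributed 415,452.
Redistributed shares: Haddad 3,225.7322 → $3,225.73; Ferraro 51,975.3373 → $51,975.34; Orozco 54,188.9305 → $54,188.93.

Haddad: $3,225.73; Ferraro: $51,975.34; Vance: $16,600.00; Orozco: $54,188.93; Delacroix: $60,100.00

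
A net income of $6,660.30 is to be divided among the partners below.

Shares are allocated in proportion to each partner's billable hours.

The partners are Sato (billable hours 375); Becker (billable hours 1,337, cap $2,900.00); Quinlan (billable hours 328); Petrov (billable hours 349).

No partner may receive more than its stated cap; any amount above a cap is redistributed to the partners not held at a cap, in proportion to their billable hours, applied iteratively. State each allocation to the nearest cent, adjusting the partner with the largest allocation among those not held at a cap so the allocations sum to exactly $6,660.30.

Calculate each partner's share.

Sato: $1,340.41 | Becker: $2,900.00 | Quinlan: $1,172.41 | Petrov: $1,247.48

Billable hours total: 2,389.
Proportional shares (ignoring caps): Sato 1,045.4636; Becker 3,727.4262; Quinlan 914.4321; Petrov 972.9781.
Cap binds for Becker ($2,900.00); residual $3,760.30 reallocated over remaining billable hours 1,052.
Redistributed shares: Sato 1,340.4111 → $1,340.41; Quinlan 1,172.4129 → $1,172.41; Petrov 1,247.4760 → $1,247.48.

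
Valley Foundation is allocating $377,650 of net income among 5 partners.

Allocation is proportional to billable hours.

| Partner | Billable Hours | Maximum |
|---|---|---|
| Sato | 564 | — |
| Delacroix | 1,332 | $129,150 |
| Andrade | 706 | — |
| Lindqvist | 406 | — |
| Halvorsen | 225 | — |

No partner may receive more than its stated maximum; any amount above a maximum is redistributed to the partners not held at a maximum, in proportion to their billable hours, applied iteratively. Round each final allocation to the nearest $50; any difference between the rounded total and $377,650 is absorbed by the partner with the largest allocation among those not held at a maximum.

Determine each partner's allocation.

Sato: $73,750; Delacroix: $129,150; Andrade: $92,300; Lindqvist: $53,050; Halvorsen: $29,400

Combined billable hours = 3,233.
Pro-rata shares before constraints: Sato 65,881.41; Delacroix 155,592.27; Andrade 82,468.57; Lindqvist 47,425.27; Halvorsen 26,282.48.
Capped: Delacroix ($129,150); remaining pool $248,500 reallocated over remaining billable hours 1,901.
Redistributed shares: Sato 73,726.46 → $73,750; Andrade 92,288.80 → $92,300; Lindqvist 53,072.59 → $53,050; Halvorsen 29,412.15 → $29,400.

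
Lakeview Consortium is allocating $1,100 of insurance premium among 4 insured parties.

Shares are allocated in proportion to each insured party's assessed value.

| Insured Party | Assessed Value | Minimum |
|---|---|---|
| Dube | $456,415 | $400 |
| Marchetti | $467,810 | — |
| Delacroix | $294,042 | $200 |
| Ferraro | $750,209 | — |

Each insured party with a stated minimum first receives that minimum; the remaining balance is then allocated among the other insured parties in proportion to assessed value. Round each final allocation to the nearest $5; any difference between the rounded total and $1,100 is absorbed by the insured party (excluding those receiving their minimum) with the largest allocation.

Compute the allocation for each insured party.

Dube: $400 | Marchetti: $190 | Delacroix: $200 | Ferraro: $310

Fund the minimums — Dube $400; Delacroix $200. Residual $500.
Residual split over remaining assessed value 1,218,019: Marchetti 192.04 → $190; Ferraro 307.96 → $310.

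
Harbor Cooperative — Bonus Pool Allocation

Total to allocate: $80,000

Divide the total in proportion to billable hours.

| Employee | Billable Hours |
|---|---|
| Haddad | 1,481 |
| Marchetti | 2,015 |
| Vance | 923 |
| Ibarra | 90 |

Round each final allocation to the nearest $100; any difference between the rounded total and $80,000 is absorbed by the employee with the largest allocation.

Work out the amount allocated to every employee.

Total billable hours = 4,509.
Raw shares: Haddad 1,481/4,509 × $80,000 = 26,276.34; Marchetti 2,015/4,509 × $80,000 = 35,750.72; Vance 923/4,509 × $80,000 = 16,376.14; Ibarra 90/4,509 × $80,000 = 1,596.81.
Rounded to nearest $100: Haddad $26,300; Marchetti $35,800; Vance $16,400; Ibarra $1,600. Sum = $80,100.
Difference $80,000 − $80,100 = −$100 applied to largest allocation (Marchetti): Marchetti becomes $35,700.

Haddad: $26,300; Marchetti: $35,700; Vance: $16,400; Ibarra: $1,600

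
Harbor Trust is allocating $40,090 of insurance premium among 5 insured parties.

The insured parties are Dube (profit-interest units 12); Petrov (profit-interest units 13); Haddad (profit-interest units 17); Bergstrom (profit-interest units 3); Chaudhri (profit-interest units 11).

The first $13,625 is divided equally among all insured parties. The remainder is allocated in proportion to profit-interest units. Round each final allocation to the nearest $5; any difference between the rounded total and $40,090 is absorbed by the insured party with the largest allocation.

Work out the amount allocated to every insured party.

Dube: $8,395; Petrov: $8,870; Haddad: $10,755; Bergstrom: $4,145; Chaudhri: $7,925

$13,625 shared equally gives $2,725 per insured party.
Remainder $26,465 by profit-interest units (total 56): Dube 5,671.07 → $5,670; Petrov 6,143.66 → $6,145; Haddad 8,034.02 → $8,035; Bergstrom 1,417.77 → $1,420; Chaudhri 5,198.48 → $5,200.
Rounding difference −$5 on remainder applied to Haddad.
Totals: Dube $2,725 + $5,670 = $8,395; Petrov $2,725 + $6,145 = $8,870; Haddad $2,725 + $8,030 = $10,755; Bergstrom $2,725 + $1,420 = $4,145; Chaudhri $2,725 + $5,200 = $7,925.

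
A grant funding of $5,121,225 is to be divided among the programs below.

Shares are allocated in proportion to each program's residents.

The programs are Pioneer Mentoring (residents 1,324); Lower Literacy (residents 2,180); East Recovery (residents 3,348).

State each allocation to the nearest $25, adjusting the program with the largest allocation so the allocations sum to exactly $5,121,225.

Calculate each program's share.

Combined residents = 6,852.
Unrounded shares: Pioneer Mentoring 1,324/6,852 × $5,121,225 = 989,565.37; Lower Literacy 2,180/6,852 × $5,121,225 = 1,629,344.79; East Recovery 3,348/6,852 × $5,121,225 = 2,502,314.84.
After rounding ($25): Pioneer Mentoring $989,575; Lower Literacy $1,629,350; East Recovery $2,502,325. Sum = $5,121,250.
Difference $5,121,225 − $5,121,250 = −$25 applied to largest allocation (East Recovery): East Recovery becomes $2,502,300.

Pioneer Mentoring: $989,575 | Lower Literacy: $1,629,350 | East Recovery: $2,502,300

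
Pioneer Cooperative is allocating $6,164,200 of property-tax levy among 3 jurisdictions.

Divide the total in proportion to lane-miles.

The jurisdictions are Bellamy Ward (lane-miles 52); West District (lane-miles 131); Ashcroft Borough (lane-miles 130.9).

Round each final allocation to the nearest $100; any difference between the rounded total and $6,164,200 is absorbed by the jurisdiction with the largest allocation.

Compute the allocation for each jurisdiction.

Lane-miles total: 313.9.
Pro-rata amounts: Bellamy Ward 52/313.9 × $6,164,200 = 1,021,148.14; West District 131/313.9 × $6,164,200 = 2,572,507.81; Ashcroft Borough 130.9/313.9 × $6,164,200 = 2,570,544.06.
After rounding ($100): Bellamy Ward $1,021,100; West District $2,572,500; Ashcroft Borough $2,570,500. Sum = $6,164,100.
Difference $6,164,200 − $6,164,100 = +$100 applied to largest allocation (West District): West District becomes $2,572,600.

Bellamy Ward: $1,021,100; West District: $2,572,600; Ashcroft Borough: $2,570,500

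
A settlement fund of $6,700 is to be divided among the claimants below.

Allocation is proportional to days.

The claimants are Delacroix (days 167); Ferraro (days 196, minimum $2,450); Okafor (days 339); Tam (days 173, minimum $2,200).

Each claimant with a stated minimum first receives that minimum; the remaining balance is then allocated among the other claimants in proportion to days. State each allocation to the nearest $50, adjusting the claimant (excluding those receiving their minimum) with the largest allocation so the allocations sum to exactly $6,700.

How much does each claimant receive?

Fund the minimums — Ferraro $2,450; Tam $2,200. Residual $2,050.
Residual split over remaining days 506: Delacroix 676.58 → $700; Okafor 1,373.42 → $1,350.

Delacroix: $700; Ferraro: $2,450; Okafor: $1,350; Tam: $2,200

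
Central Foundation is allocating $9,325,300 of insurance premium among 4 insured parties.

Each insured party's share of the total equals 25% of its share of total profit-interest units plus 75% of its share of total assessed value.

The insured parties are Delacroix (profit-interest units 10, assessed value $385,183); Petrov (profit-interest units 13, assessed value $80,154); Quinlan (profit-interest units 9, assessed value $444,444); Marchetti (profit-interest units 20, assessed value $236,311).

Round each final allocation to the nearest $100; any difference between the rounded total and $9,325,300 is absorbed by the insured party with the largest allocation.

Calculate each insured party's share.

Profit-interest units total 52; assessed value total 1,146,092.
Blended shares (25% profit-interest units + 75% assessed value): Delacroix 0.3001; Petrov 0.1150; Quinlan 0.3341; Marchetti 0.2508.
Proportional shares: Delacroix 2,798,893.70; Petrov 1,071,967.44; Quinlan 3,115,698.12; Marchetti 2,338,740.73.
After rounding ($100): Delacroix $2,798,900; Petrov $1,072,000; Quinlan $3,115,700; Marchetti $2,338,700. Sum = $9,325,300.
No rounding difference to absorb.

Delacroix: $2,798,900 | Petrov: $1,072,000 | Quinlan: $3,115,700 | Marchetti: $2,338,700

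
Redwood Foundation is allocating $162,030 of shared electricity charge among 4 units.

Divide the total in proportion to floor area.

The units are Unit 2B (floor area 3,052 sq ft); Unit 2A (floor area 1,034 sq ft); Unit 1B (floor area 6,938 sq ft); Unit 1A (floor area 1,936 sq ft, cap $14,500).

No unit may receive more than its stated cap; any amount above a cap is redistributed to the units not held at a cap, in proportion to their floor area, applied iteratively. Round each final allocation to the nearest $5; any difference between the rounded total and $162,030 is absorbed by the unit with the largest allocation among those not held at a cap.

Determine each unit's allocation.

Sum of floor area: 12,960.
Pro-rata shares before constraints: Unit 2B 38,157.06; Unit 2A 12,927.39; Unit 1B 86,741.06; Unit 1A 24,204.48.
Held at cap: Unit 1A ($14,500); residual $147,530 reallocated over remaining floor area 11,024.
Remaining shares: Unit 2B 40,843.76 → $40,845; Unit 2A 13,837.63 → $13,840; Unit 1B 92,848.62 → $92,850.
Rounding difference −$5 applied to Unit 1B → $92,845.

Unit 2B: $40,845 | Unit 2A: $13,840 | Unit 1B: $92,845 | Unit 1A: $14,500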